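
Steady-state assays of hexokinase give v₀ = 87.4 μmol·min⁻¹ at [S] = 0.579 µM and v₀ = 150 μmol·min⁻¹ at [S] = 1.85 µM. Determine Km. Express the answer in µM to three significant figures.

0.896 µM

From v = Vmax[S]/(Km+[S]), each point gives Vmax = v(Km+[S])/[S].
Equating: 87.4(Km+0.579)/0.579 = 150(Km+1.85)/1.85.
150.9·Km + 87.4 = 81.08·Km + 150, so (150.9 − 81.08)·Km = 150 − 87.4.
Km = 62.60/69.87 = 0.896 µM; then Vmax = 87.4(0.896+0.579)/0.579 = 223 μmol·min⁻¹.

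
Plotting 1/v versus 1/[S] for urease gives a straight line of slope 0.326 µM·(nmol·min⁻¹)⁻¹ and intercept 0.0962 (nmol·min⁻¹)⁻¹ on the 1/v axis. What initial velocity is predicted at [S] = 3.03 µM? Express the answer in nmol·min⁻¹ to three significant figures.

The y-intercept is 1/Vmax, so Vmax = 1/0.0962 = 10.4 nmol·min⁻¹.
The slope is Km/Vmax, so Km = 0.326 × 10.4 = 3.39 µM.
Then v = 10.4 × 3.03/(3.39 + 3.03) = 4.91 nmol·min⁻¹.

4.91 nmol·min⁻¹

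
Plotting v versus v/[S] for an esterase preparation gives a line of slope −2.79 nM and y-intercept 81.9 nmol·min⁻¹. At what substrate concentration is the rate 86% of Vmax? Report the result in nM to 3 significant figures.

17.1 nM

The Eadie–Hofstee slope gives Km = 2.79 nM (slope = −Km).
v/Vmax = [S]/(Km+[S]) = 0.86 ⇒ [S] = Km·0.86/(1−0.86) = 2.79 × 6.143 = 17.1 nM.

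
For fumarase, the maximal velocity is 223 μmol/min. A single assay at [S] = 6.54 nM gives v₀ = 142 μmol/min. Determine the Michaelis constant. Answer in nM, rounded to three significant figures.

3.73 nM

v/Vmax = 142/223 = 0.6368 = [S]/(Km+[S]).
So Km + [S] = [S]/0.6368 = 10.27 nM, giving Km = 10.27 − 6.54 = 3.73 nM.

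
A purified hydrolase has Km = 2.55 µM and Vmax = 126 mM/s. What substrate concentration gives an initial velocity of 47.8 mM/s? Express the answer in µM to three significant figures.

The required fractional saturation is v/Vmax = 47.8/126 = 0.3794.
Then [S]/(Km+[S]) = 0.3794 ⇒ [S] = 2.55 × 0.3794/(1 − 0.3794) = 1.56 µM.

1.56 µM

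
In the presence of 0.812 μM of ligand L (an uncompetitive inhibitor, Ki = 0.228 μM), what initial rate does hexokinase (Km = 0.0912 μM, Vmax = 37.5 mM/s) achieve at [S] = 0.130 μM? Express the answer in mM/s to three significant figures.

7.13 mM/s

α = 1 + [I]/Ki = 1 + 0.812/0.228 = 4.561.
For an uncompetitive inhibitor, both parameters are divided by α, giving Vmax/α and Km/α: Km,app = 0.0200 μM, Vmax,app = 8.22 mM/s.
v = Vmax,app·[S]/(Km,app + [S]) = 8.22 × 0.130/(0.0200 + 0.130) = 7.13 mM/s.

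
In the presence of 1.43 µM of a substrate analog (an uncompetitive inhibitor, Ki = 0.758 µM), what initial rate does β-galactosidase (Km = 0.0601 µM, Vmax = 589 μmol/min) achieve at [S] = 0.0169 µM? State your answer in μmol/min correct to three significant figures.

With α = 1 + [I]/Ki = 1 + 1.43/0.758 = 2.887, the uncompetitive rate law is v = (Vmax/α)·[S] / (Km/α + [S]).
v = (589/2.887)×0.0169 / (0.0601/2.887 + 0.0169) = 3.448/0.03772 = 91.4 μmol/min.

91.4 μmol/min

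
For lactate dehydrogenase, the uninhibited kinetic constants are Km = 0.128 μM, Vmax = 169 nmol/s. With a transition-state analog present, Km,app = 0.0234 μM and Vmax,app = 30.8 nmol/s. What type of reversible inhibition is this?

Both Km and Vmax decrease by the same factor (~5.48-fold) — characteristic of uncompetitive inhibition.

uncompetitive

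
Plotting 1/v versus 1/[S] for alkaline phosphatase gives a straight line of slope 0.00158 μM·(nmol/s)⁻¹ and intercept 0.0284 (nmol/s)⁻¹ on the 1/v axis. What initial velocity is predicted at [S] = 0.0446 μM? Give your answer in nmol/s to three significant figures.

15.7 nmol/s

The y-intercept is 1/Vmax, so Vmax = 1/0.0284 = 35.2 nmol/s.
The slope is Km/Vmax, so Km = 0.00158 × 35.2 = 0.0556 μM.
Then v = 35.2 × 0.0446/(0.0556 + 0.0446) = 15.7 nmol/s.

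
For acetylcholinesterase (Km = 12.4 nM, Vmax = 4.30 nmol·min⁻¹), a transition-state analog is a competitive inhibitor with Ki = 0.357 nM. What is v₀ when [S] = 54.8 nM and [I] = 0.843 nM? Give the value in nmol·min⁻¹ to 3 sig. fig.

α = 1 + [I]/Ki = 1 + 0.843/0.357 = 3.361.
For a competitive inhibitor, Vmax is unchanged and the apparent Km becomes α·Km: Km,app = 41.7 nM, Vmax,app = 4.30 nmol·min⁻¹.
v = Vmax,app·[S]/(Km,app + [S]) = 4.30 × 54.8/(41.7 + 54.8) = 2.44 nmol·min⁻¹.

2.44 nmol·min⁻¹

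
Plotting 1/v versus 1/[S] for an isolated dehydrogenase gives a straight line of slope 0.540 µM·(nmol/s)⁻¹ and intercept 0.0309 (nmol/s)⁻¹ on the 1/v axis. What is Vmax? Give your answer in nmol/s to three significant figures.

32.4 nmol/s

The y-intercept of a Lineweaver–Burk plot equals 1/Vmax, so Vmax = 1/0.0309 = 32.4 nmol/s.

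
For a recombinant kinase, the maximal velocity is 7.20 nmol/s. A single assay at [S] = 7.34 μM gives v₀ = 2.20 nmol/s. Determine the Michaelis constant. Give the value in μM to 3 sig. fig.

16.7 μM

v/Vmax = 2.20/7.20 = 0.3056 = [S]/(Km+[S]).
So Km + [S] = [S]/0.3056 = 24.02 μM, giving Km = 24.02 − 7.34 = 16.7 μM.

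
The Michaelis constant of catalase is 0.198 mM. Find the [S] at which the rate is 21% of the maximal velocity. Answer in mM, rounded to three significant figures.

v/Vmax = [S]/(Km+[S]) = 0.21, so [S] = Km·0.21/(1 − 0.21) = 0.198 × 0.2658.
[S] = 0.0526 mM.

0.0526 mM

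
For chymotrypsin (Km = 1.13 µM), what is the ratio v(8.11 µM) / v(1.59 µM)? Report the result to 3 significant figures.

1.50

Since Vmax cancels, v₂/v₁ = [S]₂(Km+[S]₁) / [S]₁(Km+[S]₂).
= 8.11×(1.13+1.59) / (1.59×(1.13+8.11)) = 22.06/14.69 = 1.50.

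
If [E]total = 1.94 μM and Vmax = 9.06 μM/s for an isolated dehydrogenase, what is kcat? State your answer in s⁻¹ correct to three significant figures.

4.67 s⁻¹

kcat = Vmax/[E]total = 9.06 μM/s / 1.94 μM = 4.67 s⁻¹.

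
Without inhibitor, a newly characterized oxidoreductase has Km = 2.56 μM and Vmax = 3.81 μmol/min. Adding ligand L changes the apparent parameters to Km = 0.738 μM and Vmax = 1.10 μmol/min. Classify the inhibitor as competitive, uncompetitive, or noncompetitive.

Both Km and Vmax decrease by the same factor (~3.47-fold) — characteristic of uncompetitive inhibition.

uncompetitive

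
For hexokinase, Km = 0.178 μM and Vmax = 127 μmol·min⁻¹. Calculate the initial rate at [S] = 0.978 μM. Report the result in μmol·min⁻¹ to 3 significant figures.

107 μmol·min⁻¹

[S]/(Km+[S]) = 0.978/1.156 = 0.8460, the fractional saturation.
v = 0.8460 × Vmax = 0.8460 × 127 = 107 μmol·min⁻¹.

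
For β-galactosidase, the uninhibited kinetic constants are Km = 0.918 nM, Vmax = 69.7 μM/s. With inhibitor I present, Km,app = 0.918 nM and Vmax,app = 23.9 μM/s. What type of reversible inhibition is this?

noncompetitive

Vmax decreases (69.7 → 23.9 μM/s) while Km is unchanged — pure noncompetitive inhibition.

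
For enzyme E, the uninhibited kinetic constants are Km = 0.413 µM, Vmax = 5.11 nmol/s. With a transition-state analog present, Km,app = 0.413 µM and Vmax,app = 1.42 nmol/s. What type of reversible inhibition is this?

Vmax decreases (5.11 → 1.42 nmol/s) while Km is unchanged — pure noncompetitive inhibition.

noncompetitive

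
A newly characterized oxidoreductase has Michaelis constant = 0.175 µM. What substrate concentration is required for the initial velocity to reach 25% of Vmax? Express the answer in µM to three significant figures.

v/Vmax = [S]/(Km+[S]) = 0.25, so [S] = Km·0.25/(1 − 0.25) = 0.175 × 0.3333.
[S] = 0.0583 µM.

0.0583 µM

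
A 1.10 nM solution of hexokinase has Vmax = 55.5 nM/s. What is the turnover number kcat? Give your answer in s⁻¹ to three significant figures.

kcat = Vmax/[E]total = 55.5 nM/s / 1.10 nM = 50.5 s⁻¹.

50.5 s⁻¹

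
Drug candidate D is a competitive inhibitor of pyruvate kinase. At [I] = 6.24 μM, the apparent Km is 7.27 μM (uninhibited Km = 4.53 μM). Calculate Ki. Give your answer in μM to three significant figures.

Competitive: Km,app = α·Km with α = 1 + [I]/Ki.
α = Km,app/Km = 7.27/4.53 = 1.605.
Ki = [I]/(α − 1) = 6.24/0.6049 = 10.3 μM.

10.3 μM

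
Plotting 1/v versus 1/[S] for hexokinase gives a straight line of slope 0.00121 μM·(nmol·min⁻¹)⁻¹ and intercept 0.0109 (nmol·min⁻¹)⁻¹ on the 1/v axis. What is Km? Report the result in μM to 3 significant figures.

y-intercept = 1/Vmax ⇒ Vmax = 91.7 nmol·min⁻¹; slope = Km/Vmax ⇒ Km = slope × Vmax.
Km = 0.00121 × 91.7 = 0.111 μM.

0.111 μM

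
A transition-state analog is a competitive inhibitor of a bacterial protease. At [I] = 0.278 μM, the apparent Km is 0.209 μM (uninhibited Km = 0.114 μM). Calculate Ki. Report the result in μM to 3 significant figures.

0.334 μM

Competitive: Km,app = α·Km with α = 1 + [I]/Ki.
α = Km,app/Km = 0.209/0.114 = 1.833.
Since α = 1 + [I]/Ki, [I]/Ki = 1.833 − 1 = 0.8333 and Ki = 0.278/0.8333 = 0.334 μM.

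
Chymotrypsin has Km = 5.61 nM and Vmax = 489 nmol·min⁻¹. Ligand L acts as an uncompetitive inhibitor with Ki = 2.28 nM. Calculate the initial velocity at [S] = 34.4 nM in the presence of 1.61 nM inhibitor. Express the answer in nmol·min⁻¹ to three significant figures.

With α = 1 + [I]/Ki = 1 + 1.61/2.28 = 1.706, the uncompetitive rate law is v = (Vmax/α)·[S] / (Km/α + [S]).
v = (489/1.706)×34.4 / (5.61/1.706 + 34.4) = 9859/37.69 = 262 nmol·min⁻¹.

262 nmol·min⁻¹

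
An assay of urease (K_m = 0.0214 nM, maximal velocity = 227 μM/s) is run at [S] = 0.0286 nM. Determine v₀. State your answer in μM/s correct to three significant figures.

v = Vmax·[S]/(Km + [S]) = 227 × 0.0286 / (0.0214 + 0.0286)
  = 6.492 / 0.05000 = 130 μM/s.

130 μM/s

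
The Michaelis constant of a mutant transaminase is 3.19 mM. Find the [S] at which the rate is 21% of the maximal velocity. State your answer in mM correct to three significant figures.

v/Vmax = [S]/(Km+[S]) = 0.21, so [S] = Km·0.21/(1 − 0.21) = 3.19 × 0.2658.
[S] = 0.848 mM.

0.848 mM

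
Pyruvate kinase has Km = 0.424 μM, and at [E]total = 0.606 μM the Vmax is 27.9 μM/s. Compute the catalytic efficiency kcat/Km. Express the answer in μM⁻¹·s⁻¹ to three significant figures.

109 μM⁻¹·s⁻¹

kcat = Vmax/[E]total = 27.9/0.606 = 46.0 s⁻¹.
kcat/Km = 46.0/0.424 = 109 μM⁻¹·s⁻¹.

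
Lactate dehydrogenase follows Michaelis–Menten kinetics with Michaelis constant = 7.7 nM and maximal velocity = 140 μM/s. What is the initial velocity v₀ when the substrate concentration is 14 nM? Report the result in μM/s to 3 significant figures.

90.3 μM/s

v = Vmax·[S]/(Km + [S]) = 140 × 14 / (7.7 + 14)
  = 1960 / 21.70 = 90.3 μM/s.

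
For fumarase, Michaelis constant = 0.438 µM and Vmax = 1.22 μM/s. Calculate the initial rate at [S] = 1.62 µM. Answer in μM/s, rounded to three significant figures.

v = Vmax·[S]/(Km + [S]) = 1.22 × 1.62 / (0.438 + 1.62)
  = 1.976 / 2.058 = 0.960 μM/s.

0.960 μM/s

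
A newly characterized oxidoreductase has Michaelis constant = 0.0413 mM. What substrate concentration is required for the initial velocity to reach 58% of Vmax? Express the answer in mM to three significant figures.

v/Vmax = [S]/(Km+[S]) = 0.58, so [S] = Km·0.58/(1 − 0.58) = 0.0413 × 1.381.
[S] = 0.0570 mM.

0.0570 mM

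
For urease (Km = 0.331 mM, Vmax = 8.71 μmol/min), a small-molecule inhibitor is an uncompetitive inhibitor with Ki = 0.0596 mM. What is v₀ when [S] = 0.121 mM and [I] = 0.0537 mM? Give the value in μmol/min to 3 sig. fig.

With α = 1 + [I]/Ki = 1 + 0.0537/0.0596 = 1.901, the uncompetitive rate law is v = (Vmax/α)·[S] / (Km/α + [S]).
v = (8.71/1.901)×0.121 / (0.331/1.901 + 0.121) = 0.5544/0.2951 = 1.88 μmol/min.

1.88 μmol/min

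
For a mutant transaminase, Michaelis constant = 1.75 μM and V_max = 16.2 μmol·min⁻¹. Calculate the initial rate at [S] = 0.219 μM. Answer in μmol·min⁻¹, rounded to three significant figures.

1.80 μmol·min⁻¹

v = Vmax·[S]/(Km + [S]) = 16.2 × 0.219 / (1.75 + 0.219)
  = 3.548 / 1.969 = 1.80 μmol·min⁻¹.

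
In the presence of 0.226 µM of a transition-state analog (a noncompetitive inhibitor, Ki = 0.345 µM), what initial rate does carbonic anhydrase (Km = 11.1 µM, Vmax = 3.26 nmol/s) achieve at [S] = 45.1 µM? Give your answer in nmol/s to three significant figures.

With α = 1 + [I]/Ki = 1 + 0.226/0.345 = 1.655, the noncompetitive rate law is v = (Vmax/α)·[S] / (Km + [S]).
v = (3.26/1.655)×45.1 / (11.1 + 45.1) = 88.83/56.20 = 1.58 nmol/s.

1.58 nmol/s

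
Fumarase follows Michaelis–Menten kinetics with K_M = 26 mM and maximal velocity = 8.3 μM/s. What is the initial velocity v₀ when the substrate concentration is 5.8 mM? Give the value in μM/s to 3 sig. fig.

v = Vmax·[S]/(Km + [S]) = 8.3 × 5.8 / (26 + 5.8)
  = 48.14 / 31.80 = 1.51 μM/s.

1.51 μM/s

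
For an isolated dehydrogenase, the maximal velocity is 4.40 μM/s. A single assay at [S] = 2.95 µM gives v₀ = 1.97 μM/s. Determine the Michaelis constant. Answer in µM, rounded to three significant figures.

3.64 µM

v/Vmax = 1.97/4.40 = 0.4477 = [S]/(Km+[S]).
So Km + [S] = [S]/0.4477 = 6.589 µM, giving Km = 6.589 − 2.95 = 3.64 µM.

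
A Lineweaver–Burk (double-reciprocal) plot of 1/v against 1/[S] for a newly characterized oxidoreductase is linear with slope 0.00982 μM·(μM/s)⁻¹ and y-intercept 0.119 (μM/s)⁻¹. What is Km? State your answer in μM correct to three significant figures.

0.0825 μM

y-intercept = 1/Vmax ⇒ Vmax = 8.40 μM/s; slope = Km/Vmax ⇒ Km = slope × Vmax.
Km = 0.00982 × 8.40 = 0.0825 μM.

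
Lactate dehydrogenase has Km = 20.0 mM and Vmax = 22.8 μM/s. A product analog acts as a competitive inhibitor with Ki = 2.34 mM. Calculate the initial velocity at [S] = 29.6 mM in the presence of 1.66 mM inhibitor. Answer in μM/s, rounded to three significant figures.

α = 1 + [I]/Ki = 1 + 1.66/2.34 = 1.709.
For a competitive inhibitor, Vmax is unchanged and the apparent Km becomes α·Km: Km,app = 34.2 mM, Vmax,app = 22.8 μM/s.
v = Vmax,app·[S]/(Km,app + [S]) = 22.8 × 29.6/(34.2 + 29.6) = 10.6 μM/s.

10.6 μM/s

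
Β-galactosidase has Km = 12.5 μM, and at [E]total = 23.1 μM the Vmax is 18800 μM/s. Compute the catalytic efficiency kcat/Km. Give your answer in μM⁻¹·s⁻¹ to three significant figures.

kcat = Vmax/[E]total = 18800/23.1 = 814 s⁻¹.
kcat/Km = 814/12.5 = 65.1 μM⁻¹·s⁻¹.

65.1 μM⁻¹·s⁻¹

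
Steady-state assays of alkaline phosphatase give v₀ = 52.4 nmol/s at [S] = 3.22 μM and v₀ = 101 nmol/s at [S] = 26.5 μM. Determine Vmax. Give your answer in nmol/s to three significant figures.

116 nmol/s

From v = Vmax[S]/(Km+[S]), each point gives Vmax = v(Km+[S])/[S].
Equating: 52.4(Km+3.22)/3.22 = 101(Km+26.5)/26.5.
16.27·Km + 52.4 = 3.811·Km + 101, so (16.27 − 3.811)·Km = 101 − 52.4.
Km = 48.60/12.46 = 3.90 μM; then Vmax = 52.4(3.90+3.22)/3.22 = 116 nmol/s.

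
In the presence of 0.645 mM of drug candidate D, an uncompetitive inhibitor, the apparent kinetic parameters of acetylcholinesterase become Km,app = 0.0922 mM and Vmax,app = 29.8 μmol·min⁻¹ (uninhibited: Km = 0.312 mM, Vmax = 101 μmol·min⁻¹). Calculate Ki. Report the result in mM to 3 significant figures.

0.270 mM

Uncompetitive: Vmax,app = Vmax/α (and Km,app = Km/α) with α = 1 + [I]/Ki.
α = Vmax/Vmax,app = 101/29.8 = 3.389.
Ki = [I]/(α − 1) = 0.645/2.389 = 0.270 mM.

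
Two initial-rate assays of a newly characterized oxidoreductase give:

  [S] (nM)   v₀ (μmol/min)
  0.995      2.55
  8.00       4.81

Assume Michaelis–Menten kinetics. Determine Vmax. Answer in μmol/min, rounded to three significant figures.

5.50 μmol/min

From v = Vmax[S]/(Km+[S]), each point gives Vmax = v(Km+[S])/[S].
Equating: 2.55(Km+0.995)/0.995 = 4.81(Km+8.00)/8.00.
2.563·Km + 2.55 = 0.6012·Km + 4.81, so (2.563 − 0.6012)·Km = 4.81 − 2.55.
Km = 2.260/1.962 = 1.15 nM; then Vmax = 2.55(1.15+0.995)/0.995 = 5.50 μmol/min.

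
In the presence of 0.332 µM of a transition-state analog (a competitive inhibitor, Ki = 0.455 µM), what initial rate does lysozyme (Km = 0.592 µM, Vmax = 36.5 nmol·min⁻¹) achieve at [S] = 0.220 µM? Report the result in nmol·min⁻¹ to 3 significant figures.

With α = 1 + [I]/Ki = 1 + 0.332/0.455 = 1.730, the competitive rate law is v = Vmax[S] / (αKm + [S]).
v = 36.5×0.220 / (1.730×0.592 + 0.220) = 8.030/1.244 = 6.46 nmol·min⁻¹.

6.46 nmol·min⁻¹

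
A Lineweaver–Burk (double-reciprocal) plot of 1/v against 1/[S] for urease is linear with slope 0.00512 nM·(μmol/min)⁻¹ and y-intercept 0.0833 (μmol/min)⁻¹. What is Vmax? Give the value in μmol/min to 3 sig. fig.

12.0 μmol/min

The y-intercept of a Lineweaver–Burk plot equals 1/Vmax, so Vmax = 1/0.0833 = 12.0 μmol/min.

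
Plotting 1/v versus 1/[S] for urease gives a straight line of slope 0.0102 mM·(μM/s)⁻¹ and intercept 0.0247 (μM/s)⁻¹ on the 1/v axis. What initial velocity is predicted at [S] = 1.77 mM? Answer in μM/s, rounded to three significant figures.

32.8 μM/s

The y-intercept is 1/Vmax, so Vmax = 1/0.0247 = 40.5 μM/s.
The slope is Km/Vmax, so Km = 0.0102 × 40.5 = 0.413 mM.
Then v = 40.5 × 1.77/(0.413 + 1.77) = 32.8 μM/s.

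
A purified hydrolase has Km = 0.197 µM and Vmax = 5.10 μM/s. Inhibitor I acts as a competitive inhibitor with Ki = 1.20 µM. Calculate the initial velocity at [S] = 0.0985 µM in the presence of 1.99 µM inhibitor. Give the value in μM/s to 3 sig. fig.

0.807 μM/s

α = 1 + [I]/Ki = 1 + 1.99/1.20 = 2.658.
For a competitive inhibitor, Vmax is unchanged and the apparent Km becomes α·Km: Km,app = 0.524 µM, Vmax,app = 5.10 μM/s.
v = Vmax,app·[S]/(Km,app + [S]) = 5.10 × 0.0985/(0.524 + 0.0985) = 0.807 μM/s.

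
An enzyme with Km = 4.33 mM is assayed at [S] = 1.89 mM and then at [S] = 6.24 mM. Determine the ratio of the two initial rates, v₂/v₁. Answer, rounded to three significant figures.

1.94

Since Vmax cancels, v₂/v₁ = [S]₂(Km+[S]₁) / [S]₁(Km+[S]₂).
= 6.24×(4.33+1.89) / (1.89×(4.33+6.24)) = 38.81/19.98 = 1.94.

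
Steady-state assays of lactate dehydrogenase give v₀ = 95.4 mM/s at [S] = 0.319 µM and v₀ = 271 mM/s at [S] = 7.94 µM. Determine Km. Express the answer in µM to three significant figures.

From v = Vmax[S]/(Km+[S]), each point gives Vmax = v(Km+[S])/[S].
Equating: 95.4(Km+0.319)/0.319 = 271(Km+7.94)/7.94.
299.1·Km + 95.4 = 34.13·Km + 271, so (299.1 − 34.13)·Km = 271 − 95.4.
Km = 175.6/264.9 = 0.663 µM; then Vmax = 95.4(0.663+0.319)/0.319 = 294 mM/s.

0.663 µM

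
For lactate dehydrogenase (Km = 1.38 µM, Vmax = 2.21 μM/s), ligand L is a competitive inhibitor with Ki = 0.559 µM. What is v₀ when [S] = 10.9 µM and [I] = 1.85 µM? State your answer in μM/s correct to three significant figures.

With α = 1 + [I]/Ki = 1 + 1.85/0.559 = 4.309, the competitive rate law is v = Vmax[S] / (αKm + [S]).
v = 2.21×10.9 / (4.309×1.38 + 10.9) = 24.09/16.85 = 1.43 μM/s.

1.43 μM/s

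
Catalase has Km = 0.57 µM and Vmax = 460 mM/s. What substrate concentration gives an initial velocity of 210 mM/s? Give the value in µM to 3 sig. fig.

0.479 µM

Rearranging v = Vmax[S]/(Km+[S]) gives [S] = Km·v/(Vmax − v).
[S] = 0.57 × 210 / (460 − 210) = 119.7/250.0 = 0.479 µM.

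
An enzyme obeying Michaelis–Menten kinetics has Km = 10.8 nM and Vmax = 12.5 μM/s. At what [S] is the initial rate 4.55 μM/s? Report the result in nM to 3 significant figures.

The required fractional saturation is v/Vmax = 4.55/12.5 = 0.3640.
Then [S]/(Km+[S]) = 0.3640 ⇒ [S] = 10.8 × 0.3640/(1 − 0.3640) = 6.18 nM.

6.18 nM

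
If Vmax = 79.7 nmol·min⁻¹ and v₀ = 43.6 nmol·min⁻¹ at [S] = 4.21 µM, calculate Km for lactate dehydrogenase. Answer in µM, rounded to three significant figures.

3.49 µM

v/Vmax = 43.6/79.7 = 0.5471 = [S]/(Km+[S]).
So Km + [S] = [S]/0.5471 = 7.696 µM, giving Km = 7.696 − 4.21 = 3.49 µM.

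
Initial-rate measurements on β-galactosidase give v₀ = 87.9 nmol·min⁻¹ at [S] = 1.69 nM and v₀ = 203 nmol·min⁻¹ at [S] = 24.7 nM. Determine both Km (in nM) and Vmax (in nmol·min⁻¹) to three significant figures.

Km = 2.63 nM; Vmax = 225 nmol·min⁻¹

In reciprocal form, 1/v = (Km/Vmax)·(1/[S]) + 1/Vmax. The two points give (1/[S], 1/v) = (0.5917, 0.01138) and (0.04049, 0.004926).
Slope = (0.01138 − 0.004926)/(0.5917 − 0.04049) = 0.01170; intercept = 0.01138 − 0.01170×0.5917 = 0.004452.
Vmax = 1/intercept = 225 nmol·min⁻¹; Km = slope × Vmax = 0.01170 × 225 = 2.63 nM.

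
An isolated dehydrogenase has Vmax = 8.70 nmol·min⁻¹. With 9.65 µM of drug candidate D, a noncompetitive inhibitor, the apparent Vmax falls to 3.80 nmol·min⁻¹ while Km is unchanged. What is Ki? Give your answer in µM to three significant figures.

Noncompetitive: Vmax,app = Vmax/α with α = 1 + [I]/Ki.
α = Vmax/Vmax,app = 8.70/3.80 = 2.289.
Ki = [I]/(α − 1) = 9.65/1.289 = 7.48 µM.

7.48 µM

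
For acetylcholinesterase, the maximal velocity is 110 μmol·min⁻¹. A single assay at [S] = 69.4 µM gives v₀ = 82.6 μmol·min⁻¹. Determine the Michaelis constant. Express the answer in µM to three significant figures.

v/Vmax = 82.6/110 = 0.7509 = [S]/(Km+[S]).
So Km + [S] = [S]/0.7509 = 92.42 µM, giving Km = 92.42 − 69.4 = 23.0 µM.

23.0 µM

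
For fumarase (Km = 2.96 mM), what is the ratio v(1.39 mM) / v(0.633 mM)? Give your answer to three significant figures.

1.81

Since Vmax cancels, v₂/v₁ = [S]₂(Km+[S]₁) / [S]₁(Km+[S]₂).
= 1.39×(2.96+0.633) / (0.633×(2.96+1.39)) = 4.994/2.754 = 1.81.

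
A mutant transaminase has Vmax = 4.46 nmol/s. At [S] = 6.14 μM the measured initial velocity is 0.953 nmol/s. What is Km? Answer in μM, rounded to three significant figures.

22.6 μM

v/Vmax = 0.953/4.46 = 0.2137 = [S]/(Km+[S]).
So Km + [S] = [S]/0.2137 = 28.73 μM, giving Km = 28.73 − 6.14 = 22.6 μM.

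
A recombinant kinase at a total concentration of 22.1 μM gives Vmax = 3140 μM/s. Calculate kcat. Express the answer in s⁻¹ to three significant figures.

kcat = Vmax/[E]total = 3140 μM/s / 22.1 μM = 142 s⁻¹.

142 s⁻¹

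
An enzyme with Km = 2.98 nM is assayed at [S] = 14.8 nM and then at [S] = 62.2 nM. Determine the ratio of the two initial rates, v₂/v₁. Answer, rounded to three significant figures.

1.15

The fractional saturations are [S]/(Km+[S]) = 14.8/17.78 = 0.8324 and 62.2/65.18 = 0.9543.
v₂/v₁ is just their ratio: 0.9543/0.8324 = 1.15.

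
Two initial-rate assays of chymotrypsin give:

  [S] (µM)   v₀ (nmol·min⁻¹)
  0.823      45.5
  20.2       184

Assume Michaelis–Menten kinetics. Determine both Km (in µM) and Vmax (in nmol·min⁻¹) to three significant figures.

In reciprocal form, 1/v = (Km/Vmax)·(1/[S]) + 1/Vmax. The two points give (1/[S], 1/v) = (1.215, 0.02198) and (0.04950, 0.005435).
Slope = (0.02198 − 0.005435)/(1.215 − 0.04950) = 0.01419; intercept = 0.02198 − 0.01419×1.215 = 0.004732.
Vmax = 1/intercept = 211 nmol·min⁻¹; Km = slope × Vmax = 0.01419 × 211 = 3.00 µM.

Km = 3.00 µM; Vmax = 211 nmol·min⁻¹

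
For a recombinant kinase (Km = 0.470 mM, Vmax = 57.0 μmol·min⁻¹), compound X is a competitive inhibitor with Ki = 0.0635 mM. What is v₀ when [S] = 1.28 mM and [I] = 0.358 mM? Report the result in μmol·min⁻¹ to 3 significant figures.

16.6 μmol·min⁻¹

α = 1 + [I]/Ki = 1 + 0.358/0.0635 = 6.638.
For a competitive inhibitor, Vmax is unchanged and the apparent Km becomes α·Km: Km,app = 3.12 mM, Vmax,app = 57.0 μmol·min⁻¹.
v = Vmax,app·[S]/(Km,app + [S]) = 57.0 × 1.28/(3.12 + 1.28) = 16.6 μmol·min⁻¹.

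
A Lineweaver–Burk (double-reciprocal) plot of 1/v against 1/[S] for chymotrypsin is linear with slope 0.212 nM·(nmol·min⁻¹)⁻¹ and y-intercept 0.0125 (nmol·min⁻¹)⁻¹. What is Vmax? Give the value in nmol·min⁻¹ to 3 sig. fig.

80.0 nmol·min⁻¹

The y-intercept of a Lineweaver–Burk plot equals 1/Vmax, so Vmax = 1/0.0125 = 80.0 nmol·min⁻¹.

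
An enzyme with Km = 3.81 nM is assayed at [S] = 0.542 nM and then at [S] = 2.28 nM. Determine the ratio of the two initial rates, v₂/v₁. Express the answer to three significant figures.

The fractional saturations are [S]/(Km+[S]) = 0.542/4.352 = 0.1245 and 2.28/6.090 = 0.3744.
v₂/v₁ is just their ratio: 0.3744/0.1245 = 3.01.

3.01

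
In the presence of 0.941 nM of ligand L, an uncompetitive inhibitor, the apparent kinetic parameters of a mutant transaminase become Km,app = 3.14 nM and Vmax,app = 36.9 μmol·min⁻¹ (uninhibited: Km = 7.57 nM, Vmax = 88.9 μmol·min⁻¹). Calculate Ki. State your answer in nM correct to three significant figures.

Uncompetitive: Vmax,app = Vmax/α (and Km,app = Km/α) with α = 1 + [I]/Ki.
α = Vmax/Vmax,app = 88.9/36.9 = 2.409.
Ki = [I]/(α − 1) = 0.941/1.409 = 0.668 nM.

0.668 nM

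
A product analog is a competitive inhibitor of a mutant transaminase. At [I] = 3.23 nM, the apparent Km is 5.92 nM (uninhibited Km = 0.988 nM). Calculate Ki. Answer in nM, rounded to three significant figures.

Competitive: Km,app = α·Km with α = 1 + [I]/Ki.
α = Km,app/Km = 5.92/0.988 = 5.992.
Since α = 1 + [I]/Ki, [I]/Ki = 5.992 − 1 = 4.992 and Ki = 3.23/4.992 = 0.647 nM.

0.647 nM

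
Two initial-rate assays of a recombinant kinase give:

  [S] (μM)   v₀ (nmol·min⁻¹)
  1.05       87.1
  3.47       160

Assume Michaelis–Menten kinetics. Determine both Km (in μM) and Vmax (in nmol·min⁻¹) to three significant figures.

Km = 1.98 μM; Vmax = 251 nmol·min⁻¹

From v = Vmax[S]/(Km+[S]), each point gives Vmax = v(Km+[S])/[S].
Equating: 87.1(Km+1.05)/1.05 = 160(Km+3.47)/3.47.
82.95·Km + 87.1 = 46.11·Km + 160, so (82.95 − 46.11)·Km = 160 − 87.1.
Km = 72.90/36.84 = 1.98 μM; then Vmax = 87.1(1.98+1.05)/1.05 = 251 nmol·min⁻¹.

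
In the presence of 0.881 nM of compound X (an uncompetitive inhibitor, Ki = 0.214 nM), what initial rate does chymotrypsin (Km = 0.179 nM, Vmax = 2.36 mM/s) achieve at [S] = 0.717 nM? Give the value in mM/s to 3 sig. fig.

0.440 mM/s

With α = 1 + [I]/Ki = 1 + 0.881/0.214 = 5.117, the uncompetitive rate law is v = (Vmax/α)·[S] / (Km/α + [S]).
v = (2.36/5.117)×0.717 / (0.179/5.117 + 0.717) = 0.3307/0.7520 = 0.440 mM/s.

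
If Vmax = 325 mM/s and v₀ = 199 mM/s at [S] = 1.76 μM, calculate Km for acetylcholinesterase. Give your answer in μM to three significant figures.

From v = Vmax[S]/(Km+[S]), Km = [S](Vmax − v)/v.
Km = 1.76 × (325 − 199) / 199 = 221.8/199 = 1.11 μM.

1.11 μM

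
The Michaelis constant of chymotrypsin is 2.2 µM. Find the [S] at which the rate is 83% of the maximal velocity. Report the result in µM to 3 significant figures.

10.7 µM

v/Vmax = [S]/(Km+[S]) = 0.83, so [S] = Km·0.83/(1 − 0.83) = 2.2 × 4.882.
[S] = 10.7 µM.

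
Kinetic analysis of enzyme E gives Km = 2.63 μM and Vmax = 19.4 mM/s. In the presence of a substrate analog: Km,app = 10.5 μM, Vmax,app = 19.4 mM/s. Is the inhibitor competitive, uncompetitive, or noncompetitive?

Km increases (2.63 → 10.5 μM) while Vmax is unchanged — the hallmark of competitive inhibition.

competitive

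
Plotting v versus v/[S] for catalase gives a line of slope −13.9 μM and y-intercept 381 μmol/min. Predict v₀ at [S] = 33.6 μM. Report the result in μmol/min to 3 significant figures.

In the Eadie–Hofstee form v = Vmax − Km·(v/[S]), the slope is −Km and the intercept is Vmax, so Km = 13.9 μM and Vmax = 381 μmol/min.
v = 381 × 33.6/(13.9 + 33.6) = 270 μmol/min.

270 μmol/min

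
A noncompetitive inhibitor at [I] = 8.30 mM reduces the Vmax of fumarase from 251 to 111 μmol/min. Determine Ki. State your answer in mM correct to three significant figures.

6.58 mM

Noncompetitive: Vmax,app = Vmax/α with α = 1 + [I]/Ki.
α = Vmax/Vmax,app = 251/111 = 2.261.
Since α = 1 + [I]/Ki, [I]/Ki = 2.261 − 1 = 1.261 and Ki = 8.30/1.261 = 6.58 mM.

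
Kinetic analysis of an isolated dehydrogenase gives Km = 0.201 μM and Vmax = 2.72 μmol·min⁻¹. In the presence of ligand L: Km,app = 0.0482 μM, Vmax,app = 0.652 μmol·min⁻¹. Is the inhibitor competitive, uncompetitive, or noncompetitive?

Both Km and Vmax decrease by the same factor (~4.17-fold) — characteristic of uncompetitive inhibition.

uncompetitive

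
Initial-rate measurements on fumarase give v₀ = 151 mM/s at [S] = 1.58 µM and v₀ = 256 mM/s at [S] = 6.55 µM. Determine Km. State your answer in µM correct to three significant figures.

1.86 µM

From v = Vmax[S]/(Km+[S]), each point gives Vmax = v(Km+[S])/[S].
Equating: 151(Km+1.58)/1.58 = 256(Km+6.55)/6.55.
95.57·Km + 151 = 39.08·Km + 256, so (95.57 − 39.08)·Km = 256 − 151.
Km = 105.0/56.49 = 1.86 µM; then Vmax = 151(1.86+1.58)/1.58 = 329 mM/s.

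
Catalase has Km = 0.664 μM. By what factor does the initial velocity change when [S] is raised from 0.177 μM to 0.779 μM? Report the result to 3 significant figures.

2.57

Since Vmax cancels, v₂/v₁ = [S]₂(Km+[S]₁) / [S]₁(Km+[S]₂).
= 0.779×(0.664+0.177) / (0.177×(0.664+0.779)) = 0.6551/0.2554 = 2.57.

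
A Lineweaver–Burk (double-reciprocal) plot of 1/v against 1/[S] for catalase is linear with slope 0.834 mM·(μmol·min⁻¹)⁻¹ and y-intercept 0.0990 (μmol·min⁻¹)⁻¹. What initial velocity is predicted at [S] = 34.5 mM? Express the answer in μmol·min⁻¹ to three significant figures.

The y-intercept is 1/Vmax, so Vmax = 1/0.0990 = 10.1 μmol·min⁻¹.
The slope is Km/Vmax, so Km = 0.834 × 10.1 = 8.42 mM.
Then v = 10.1 × 34.5/(8.42 + 34.5) = 8.12 μmol·min⁻¹.

8.12 μmol·min⁻¹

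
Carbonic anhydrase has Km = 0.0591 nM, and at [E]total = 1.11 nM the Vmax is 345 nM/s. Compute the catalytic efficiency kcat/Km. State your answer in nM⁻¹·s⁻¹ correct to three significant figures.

5260 nM⁻¹·s⁻¹

kcat = Vmax/[E]total = 345/1.11 = 311 s⁻¹.
kcat/Km = 311/0.0591 = 5260 nM⁻¹·s⁻¹.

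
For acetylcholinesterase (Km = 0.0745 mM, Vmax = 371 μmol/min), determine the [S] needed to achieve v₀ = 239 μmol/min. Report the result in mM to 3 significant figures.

The required fractional saturation is v/Vmax = 239/371 = 0.6442.
Then [S]/(Km+[S]) = 0.6442 ⇒ [S] = 0.0745 × 0.6442/(1 − 0.6442) = 0.135 mM.

0.135 mM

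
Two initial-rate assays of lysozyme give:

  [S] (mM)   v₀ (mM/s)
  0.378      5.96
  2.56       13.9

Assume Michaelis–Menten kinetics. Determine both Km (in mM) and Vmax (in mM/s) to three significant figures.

From v = Vmax[S]/(Km+[S]), each point gives Vmax = v(Km+[S])/[S].
Equating: 5.96(Km+0.378)/0.378 = 13.9(Km+2.56)/2.56.
15.77·Km + 5.96 = 5.430·Km + 13.9, so (15.77 − 5.430)·Km = 13.9 − 5.96.
Km = 7.940/10.34 = 0.768 mM; then Vmax = 5.96(0.768+0.378)/0.378 = 18.1 mM/s.

Km = 0.768 mM; Vmax = 18.1 mM/s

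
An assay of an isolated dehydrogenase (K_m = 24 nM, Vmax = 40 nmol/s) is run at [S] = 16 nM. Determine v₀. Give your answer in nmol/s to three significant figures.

16.0 nmol/s

[S]/(Km+[S]) = 16/40.00 = 0.4000, the fractional saturation.
v = 0.4000 × Vmax = 0.4000 × 40 = 16.0 nmol/s.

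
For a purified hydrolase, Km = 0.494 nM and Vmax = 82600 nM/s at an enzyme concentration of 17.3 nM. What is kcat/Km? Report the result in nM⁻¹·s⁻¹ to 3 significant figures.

kcat = Vmax/[E]total = 82600/17.3 = 4770 s⁻¹.
kcat/Km = 4770/0.494 = 9670 nM⁻¹·s⁻¹.

9670 nM⁻¹·s⁻¹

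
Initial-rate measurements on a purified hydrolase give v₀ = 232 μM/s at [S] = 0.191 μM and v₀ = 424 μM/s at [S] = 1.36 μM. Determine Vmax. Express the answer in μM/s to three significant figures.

In reciprocal form, 1/v = (Km/Vmax)·(1/[S]) + 1/Vmax. The two points give (1/[S], 1/v) = (5.236, 0.004310) and (0.7353, 0.002358).
Slope = (0.004310 − 0.002358)/(5.236 − 0.7353) = 0.0004337; intercept = 0.004310 − 0.0004337×5.236 = 0.002040.
Vmax = 1/intercept = 490 μM/s; Km = slope × Vmax = 0.0004337 × 490 = 0.213 μM.

490 μM/s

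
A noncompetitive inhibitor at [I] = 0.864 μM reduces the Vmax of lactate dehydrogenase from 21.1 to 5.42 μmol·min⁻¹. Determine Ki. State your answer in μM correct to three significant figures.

0.299 μM

Noncompetitive: Vmax,app = Vmax/α with α = 1 + [I]/Ki.
α = Vmax/Vmax,app = 21.1/5.42 = 3.893.
Ki = [I]/(α − 1) = 0.864/2.893 = 0.299 μM.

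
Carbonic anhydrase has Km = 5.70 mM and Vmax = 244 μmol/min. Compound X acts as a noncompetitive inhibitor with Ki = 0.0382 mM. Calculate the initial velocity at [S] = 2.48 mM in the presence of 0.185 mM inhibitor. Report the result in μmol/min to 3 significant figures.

α = 1 + [I]/Ki = 1 + 0.185/0.0382 = 5.843.
For a noncompetitive inhibitor, Vmax is reduced to Vmax/α while Km is unchanged: Km,app = 5.70 mM, Vmax,app = 41.8 μmol/min.
v = Vmax,app·[S]/(Km,app + [S]) = 41.8 × 2.48/(5.70 + 2.48) = 12.7 μmol/min.

12.7 μmol/min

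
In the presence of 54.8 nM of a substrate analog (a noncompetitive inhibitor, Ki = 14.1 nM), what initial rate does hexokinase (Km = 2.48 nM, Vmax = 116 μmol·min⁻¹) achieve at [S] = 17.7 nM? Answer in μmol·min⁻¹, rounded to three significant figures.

20.8 μmol·min⁻¹

With α = 1 + [I]/Ki = 1 + 54.8/14.1 = 4.887, the noncompetitive rate law is v = (Vmax/α)·[S] / (Km + [S]).
v = (116/4.887)×17.7 / (2.48 + 17.7) = 420.2/20.18 = 20.8 μmol·min⁻¹.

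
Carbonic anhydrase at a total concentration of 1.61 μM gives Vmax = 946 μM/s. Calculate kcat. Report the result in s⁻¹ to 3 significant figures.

kcat = Vmax/[E]total = 946 μM/s / 1.61 μM = 588 s⁻¹.

588 s⁻¹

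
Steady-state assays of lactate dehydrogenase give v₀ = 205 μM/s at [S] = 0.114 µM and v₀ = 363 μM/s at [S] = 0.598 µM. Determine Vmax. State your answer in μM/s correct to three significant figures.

From v = Vmax[S]/(Km+[S]), each point gives Vmax = v(Km+[S])/[S].
Equating: 205(Km+0.114)/0.114 = 363(Km+0.598)/0.598.
1798·Km + 205 = 607.0·Km + 363, so (1798 − 607.0)·Km = 363 − 205.
Km = 158.0/1191 = 0.133 µM; then Vmax = 205(0.133+0.114)/0.114 = 444 μM/s.

444 μM/s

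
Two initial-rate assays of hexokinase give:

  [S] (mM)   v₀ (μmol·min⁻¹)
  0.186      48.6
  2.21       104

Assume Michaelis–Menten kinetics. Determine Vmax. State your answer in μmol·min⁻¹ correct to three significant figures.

116 μmol·min⁻¹

From v = Vmax[S]/(Km+[S]), each point gives Vmax = v(Km+[S])/[S].
Equating: 48.6(Km+0.186)/0.186 = 104(Km+2.21)/2.21.
261.3·Km + 48.6 = 47.06·Km + 104, so (261.3 − 47.06)·Km = 104 − 48.6.
Km = 55.40/214.2 = 0.259 mM; then Vmax = 48.6(0.259+0.186)/0.186 = 116 μmol·min⁻¹.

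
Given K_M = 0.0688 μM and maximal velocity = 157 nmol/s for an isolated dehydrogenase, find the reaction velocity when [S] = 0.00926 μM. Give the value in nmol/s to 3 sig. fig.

18.6 nmol/s

[S]/(Km+[S]) = 0.00926/0.07806 = 0.1186, the fractional saturation.
v = 0.1186 × Vmax = 0.1186 × 157 = 18.6 nmol/s.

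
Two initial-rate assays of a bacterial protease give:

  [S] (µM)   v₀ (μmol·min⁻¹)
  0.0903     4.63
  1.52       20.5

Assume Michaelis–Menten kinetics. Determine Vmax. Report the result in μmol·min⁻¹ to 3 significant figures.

From v = Vmax[S]/(Km+[S]), each point gives Vmax = v(Km+[S])/[S].
Equating: 4.63(Km+0.0903)/0.0903 = 20.5(Km+1.52)/1.52.
51.27·Km + 4.63 = 13.49·Km + 20.5, so (51.27 − 13.49)·Km = 20.5 − 4.63.
Km = 15.87/37.79 = 0.420 µM; then Vmax = 4.63(0.420+0.0903)/0.0903 = 26.2 μmol·min⁻¹.

26.2 μmol·min⁻¹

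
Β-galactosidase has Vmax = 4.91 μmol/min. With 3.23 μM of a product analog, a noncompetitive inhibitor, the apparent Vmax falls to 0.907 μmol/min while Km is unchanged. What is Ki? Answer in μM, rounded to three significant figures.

0.732 μM

Noncompetitive: Vmax,app = Vmax/α with α = 1 + [I]/Ki.
α = Vmax/Vmax,app = 4.91/0.907 = 5.413.
Ki = [I]/(α − 1) = 3.23/4.413 = 0.732 μM.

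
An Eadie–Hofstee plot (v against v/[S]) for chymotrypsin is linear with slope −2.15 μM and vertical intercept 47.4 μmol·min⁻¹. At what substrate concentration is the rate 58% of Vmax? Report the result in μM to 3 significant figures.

The Eadie–Hofstee slope gives Km = 2.15 μM (slope = −Km).
v/Vmax = [S]/(Km+[S]) = 0.58 ⇒ [S] = Km·0.58/(1−0.58) = 2.15 × 1.381 = 2.97 μM.

2.97 μM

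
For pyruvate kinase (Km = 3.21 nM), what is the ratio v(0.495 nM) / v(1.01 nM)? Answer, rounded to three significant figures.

Since Vmax cancels, v₂/v₁ = [S]₂(Km+[S]₁) / [S]₁(Km+[S]₂).
= 0.495×(3.21+1.01) / (1.01×(3.21+0.495)) = 2.089/3.742 = 0.558.

0.558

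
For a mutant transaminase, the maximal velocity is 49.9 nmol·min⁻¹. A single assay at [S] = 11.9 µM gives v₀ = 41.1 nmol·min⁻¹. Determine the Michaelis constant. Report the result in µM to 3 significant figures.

2.55 µM

From v = Vmax[S]/(Km+[S]), Km = [S](Vmax − v)/v.
Km = 11.9 × (49.9 − 41.1) / 41.1 = 104.7/41.1 = 2.55 µM.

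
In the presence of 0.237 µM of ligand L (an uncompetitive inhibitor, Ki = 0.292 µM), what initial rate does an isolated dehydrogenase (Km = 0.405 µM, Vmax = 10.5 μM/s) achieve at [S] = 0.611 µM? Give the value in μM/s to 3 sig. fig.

4.24 μM/s

α = 1 + [I]/Ki = 1 + 0.237/0.292 = 1.812.
For an uncompetitive inhibitor, both parameters are divided by α, giving Vmax/α and Km/α: Km,app = 0.224 µM, Vmax,app = 5.80 μM/s.
v = Vmax,app·[S]/(Km,app + [S]) = 5.80 × 0.611/(0.224 + 0.611) = 4.24 μM/s.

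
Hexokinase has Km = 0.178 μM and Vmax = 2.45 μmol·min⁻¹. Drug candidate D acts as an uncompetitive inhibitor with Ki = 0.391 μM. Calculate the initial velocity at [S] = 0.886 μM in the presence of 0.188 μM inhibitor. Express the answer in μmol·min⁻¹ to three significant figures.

With α = 1 + [I]/Ki = 1 + 0.188/0.391 = 1.481, the uncompetitive rate law is v = (Vmax/α)·[S] / (Km/α + [S]).
v = (2.45/1.481)×0.886 / (0.178/1.481 + 0.886) = 1.466/1.006 = 1.46 μmol·min⁻¹.

1.46 μmol·min⁻¹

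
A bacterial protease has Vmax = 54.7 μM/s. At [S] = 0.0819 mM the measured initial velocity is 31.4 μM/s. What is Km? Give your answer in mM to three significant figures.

From v = Vmax[S]/(Km+[S]), Km = [S](Vmax − v)/v.
Km = 0.0819 × (54.7 − 31.4) / 31.4 = 1.908/31.4 = 0.0608 mM.

0.0608 mM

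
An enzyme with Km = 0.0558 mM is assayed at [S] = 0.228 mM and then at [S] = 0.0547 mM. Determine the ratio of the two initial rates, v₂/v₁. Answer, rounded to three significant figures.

0.616

The fractional saturations are [S]/(Km+[S]) = 0.228/0.2838 = 0.8034 and 0.0547/0.1105 = 0.4950.
v₂/v₁ is just their ratio: 0.4950/0.8034 = 0.616.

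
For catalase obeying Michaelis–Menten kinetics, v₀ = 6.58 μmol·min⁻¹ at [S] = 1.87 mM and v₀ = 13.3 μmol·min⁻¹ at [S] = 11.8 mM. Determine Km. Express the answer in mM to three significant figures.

From v = Vmax[S]/(Km+[S]), each point gives Vmax = v(Km+[S])/[S].
Equating: 6.58(Km+1.87)/1.87 = 13.3(Km+11.8)/11.8.
3.519·Km + 6.58 = 1.127·Km + 13.3, so (3.519 − 1.127)·Km = 13.3 − 6.58.
Km = 6.720/2.392 = 2.81 mM; then Vmax = 6.58(2.81+1.87)/1.87 = 16.5 μmol·min⁻¹.

2.81 mM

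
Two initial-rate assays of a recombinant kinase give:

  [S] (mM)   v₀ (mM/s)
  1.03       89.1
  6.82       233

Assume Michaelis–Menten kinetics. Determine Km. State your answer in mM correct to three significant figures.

2.75 mM

In reciprocal form, 1/v = (Km/Vmax)·(1/[S]) + 1/Vmax. The two points give (1/[S], 1/v) = (0.9709, 0.01122) and (0.1466, 0.004292).
Slope = (0.01122 − 0.004292)/(0.9709 − 0.1466) = 0.008410; intercept = 0.01122 − 0.008410×0.9709 = 0.003059.
Vmax = 1/intercept = 327 mM/s; Km = slope × Vmax = 0.008410 × 327 = 2.75 mM.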